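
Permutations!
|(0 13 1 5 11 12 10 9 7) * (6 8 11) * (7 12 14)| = 9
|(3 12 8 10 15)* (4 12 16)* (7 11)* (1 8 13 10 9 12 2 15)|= 30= |(1 8 9 12 13 10)(2 15 3 16 4)(7 11)|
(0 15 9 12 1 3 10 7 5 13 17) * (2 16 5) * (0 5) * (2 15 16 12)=(0 16)(1 3 10 7 15 9 2 12)(5 13 17)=[16, 3, 12, 10, 4, 13, 6, 15, 8, 2, 7, 11, 1, 17, 14, 9, 0, 5]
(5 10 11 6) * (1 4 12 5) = (1 4 12 5 10 11 6) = [0, 4, 2, 3, 12, 10, 1, 7, 8, 9, 11, 6, 5]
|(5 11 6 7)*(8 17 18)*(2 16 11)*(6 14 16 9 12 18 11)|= 12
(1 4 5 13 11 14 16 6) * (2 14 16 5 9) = (1 4 9 2 14 5 13 11 16 6) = [0, 4, 14, 3, 9, 13, 1, 7, 8, 2, 10, 16, 12, 11, 5, 15, 6]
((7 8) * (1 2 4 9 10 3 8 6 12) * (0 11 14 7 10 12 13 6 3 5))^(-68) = ((0 11 14 7 3 8 10 5)(1 2 4 9 12)(6 13))^(-68) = (0 3)(1 4 12 2 9)(5 7)(8 11)(10 14)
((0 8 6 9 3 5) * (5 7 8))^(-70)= (9)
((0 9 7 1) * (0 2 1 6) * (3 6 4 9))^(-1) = ((0 3 6)(1 2)(4 9 7))^(-1) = (0 6 3)(1 2)(4 7 9)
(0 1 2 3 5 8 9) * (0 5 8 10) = [1, 2, 3, 8, 4, 10, 6, 7, 9, 5, 0] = (0 1 2 3 8 9 5 10)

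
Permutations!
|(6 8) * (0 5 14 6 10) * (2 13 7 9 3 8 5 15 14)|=|(0 15 14 6 5 2 13 7 9 3 8 10)|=12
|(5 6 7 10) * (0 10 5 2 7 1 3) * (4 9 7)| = |(0 10 2 4 9 7 5 6 1 3)| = 10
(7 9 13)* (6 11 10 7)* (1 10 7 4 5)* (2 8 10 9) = (1 9 13 6 11 7 2 8 10 4 5) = [0, 9, 8, 3, 5, 1, 11, 2, 10, 13, 4, 7, 12, 6]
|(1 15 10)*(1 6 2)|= |(1 15 10 6 2)|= 5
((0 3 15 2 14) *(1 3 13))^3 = (0 3 14 1 2 13 15)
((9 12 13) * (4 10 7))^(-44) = ((4 10 7)(9 12 13))^(-44) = (4 10 7)(9 12 13)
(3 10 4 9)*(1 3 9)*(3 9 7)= [0, 9, 2, 10, 1, 5, 6, 3, 8, 7, 4]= (1 9 7 3 10 4)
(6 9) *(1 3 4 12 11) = [0, 3, 2, 4, 12, 5, 9, 7, 8, 6, 10, 1, 11] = (1 3 4 12 11)(6 9)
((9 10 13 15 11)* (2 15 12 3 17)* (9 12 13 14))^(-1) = ((2 15 11 12 3 17)(9 10 14))^(-1) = (2 17 3 12 11 15)(9 14 10)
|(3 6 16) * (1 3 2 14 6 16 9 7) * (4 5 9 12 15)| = |(1 3 16 2 14 6 12 15 4 5 9 7)| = 12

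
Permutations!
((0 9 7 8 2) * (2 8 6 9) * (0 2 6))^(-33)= ((0 6 9 7))^(-33)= (0 7 9 6)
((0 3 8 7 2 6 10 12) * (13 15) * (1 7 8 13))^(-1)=((0 3 13 15 1 7 2 6 10 12))^(-1)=(0 12 10 6 2 7 1 15 13 3)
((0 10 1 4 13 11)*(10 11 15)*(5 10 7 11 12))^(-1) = (0 11 7 15 13 4 1 10 5 12)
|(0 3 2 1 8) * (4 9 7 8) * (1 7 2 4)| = 7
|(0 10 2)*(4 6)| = |(0 10 2)(4 6)| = 6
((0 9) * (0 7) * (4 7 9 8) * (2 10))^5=(0 8 4 7)(2 10)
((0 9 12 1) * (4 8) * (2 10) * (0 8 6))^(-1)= ((0 9 12 1 8 4 6)(2 10))^(-1)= (0 6 4 8 1 12 9)(2 10)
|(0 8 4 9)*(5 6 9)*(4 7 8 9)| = 6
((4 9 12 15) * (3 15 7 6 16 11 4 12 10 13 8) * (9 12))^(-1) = (3 8 13 10 9 15)(4 11 16 6 7 12)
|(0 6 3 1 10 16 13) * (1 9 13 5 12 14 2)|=35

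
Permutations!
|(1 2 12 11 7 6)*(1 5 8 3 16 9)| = |(1 2 12 11 7 6 5 8 3 16 9)| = 11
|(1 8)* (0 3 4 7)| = |(0 3 4 7)(1 8)| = 4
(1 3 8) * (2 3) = (1 2 3 8) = [0, 2, 3, 8, 4, 5, 6, 7, 1]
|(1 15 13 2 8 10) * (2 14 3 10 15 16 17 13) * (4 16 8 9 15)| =9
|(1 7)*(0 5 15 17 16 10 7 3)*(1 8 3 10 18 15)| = |(0 5 1 10 7 8 3)(15 17 16 18)| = 28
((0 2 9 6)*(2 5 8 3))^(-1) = ((0 5 8 3 2 9 6))^(-1) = (0 6 9 2 3 8 5)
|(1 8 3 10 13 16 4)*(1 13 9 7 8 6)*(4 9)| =|(1 6)(3 10 4 13 16 9 7 8)| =8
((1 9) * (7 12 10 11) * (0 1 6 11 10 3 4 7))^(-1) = (0 11 6 9 1)(3 12 7 4)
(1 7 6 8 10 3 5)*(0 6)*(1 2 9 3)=(0 6 8 10 1 7)(2 9 3 5)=[6, 7, 9, 5, 4, 2, 8, 0, 10, 3, 1]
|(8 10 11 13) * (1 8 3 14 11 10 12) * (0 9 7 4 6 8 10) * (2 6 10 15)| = 60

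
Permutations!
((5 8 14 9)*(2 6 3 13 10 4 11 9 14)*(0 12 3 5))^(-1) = (14)(0 9 11 4 10 13 3 12)(2 8 5 6)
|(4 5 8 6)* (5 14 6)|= 6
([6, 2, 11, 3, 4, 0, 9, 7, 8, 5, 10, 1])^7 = [5, 2, 11, 3, 4, 9, 0, 7, 8, 6, 10, 1]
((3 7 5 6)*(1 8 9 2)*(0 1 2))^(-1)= (0 9 8 1)(3 6 5 7)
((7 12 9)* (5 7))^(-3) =(5 7 12 9)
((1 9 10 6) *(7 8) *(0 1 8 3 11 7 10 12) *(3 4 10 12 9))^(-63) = (0 6 7 1 8 4 3 12 10 11)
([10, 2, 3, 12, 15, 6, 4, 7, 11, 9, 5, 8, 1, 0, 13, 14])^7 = (0 13 14 15 4 6 5 10)(1 12 3 2)(8 11)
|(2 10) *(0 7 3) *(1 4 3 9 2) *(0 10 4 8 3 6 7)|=|(1 8 3 10)(2 4 6 7 9)|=20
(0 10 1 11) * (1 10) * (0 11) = (11)(0 1) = [1, 0, 2, 3, 4, 5, 6, 7, 8, 9, 10, 11]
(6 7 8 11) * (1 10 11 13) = (1 10 11 6 7 8 13) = [0, 10, 2, 3, 4, 5, 7, 8, 13, 9, 11, 6, 12, 1]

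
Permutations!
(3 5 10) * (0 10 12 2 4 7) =[10, 1, 4, 5, 7, 12, 6, 0, 8, 9, 3, 11, 2] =(0 10 3 5 12 2 4 7)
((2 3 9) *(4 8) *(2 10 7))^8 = (2 10 3 7 9)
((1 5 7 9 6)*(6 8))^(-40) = (1 7 8)(5 9 6)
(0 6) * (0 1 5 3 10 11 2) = (0 6 1 5 3 10 11 2) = [6, 5, 0, 10, 4, 3, 1, 7, 8, 9, 11, 2]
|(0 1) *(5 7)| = |(0 1)(5 7)| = 2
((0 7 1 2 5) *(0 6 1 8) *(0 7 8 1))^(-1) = (0 6 5 2 1 7 8)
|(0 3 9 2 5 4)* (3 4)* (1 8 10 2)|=14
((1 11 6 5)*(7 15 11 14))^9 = (1 7 11 5 14 15 6)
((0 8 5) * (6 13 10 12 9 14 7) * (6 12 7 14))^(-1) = (14)(0 5 8)(6 9 12 7 10 13)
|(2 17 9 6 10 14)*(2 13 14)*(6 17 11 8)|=10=|(2 11 8 6 10)(9 17)(13 14)|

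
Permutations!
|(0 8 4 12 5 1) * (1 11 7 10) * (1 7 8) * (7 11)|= 14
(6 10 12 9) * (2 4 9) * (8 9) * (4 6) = (2 6 10 12)(4 8 9) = [0, 1, 6, 3, 8, 5, 10, 7, 9, 4, 12, 11, 2]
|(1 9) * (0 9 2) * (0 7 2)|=|(0 9 1)(2 7)|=6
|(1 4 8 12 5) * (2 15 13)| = 15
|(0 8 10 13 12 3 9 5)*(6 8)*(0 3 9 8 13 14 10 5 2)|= 6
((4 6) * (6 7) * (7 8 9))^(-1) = ((4 8 9 7 6))^(-1) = (4 6 7 9 8)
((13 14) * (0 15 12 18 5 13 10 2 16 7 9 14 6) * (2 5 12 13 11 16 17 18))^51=(0 6 13 15)(2 12 18 17)(5 16 9 10 11 7 14)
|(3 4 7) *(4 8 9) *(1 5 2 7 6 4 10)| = |(1 5 2 7 3 8 9 10)(4 6)| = 8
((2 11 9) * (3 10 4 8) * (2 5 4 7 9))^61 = ((2 11)(3 10 7 9 5 4 8))^61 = (2 11)(3 4 9 10 8 5 7)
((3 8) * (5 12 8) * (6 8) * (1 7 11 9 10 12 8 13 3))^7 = ((1 7 11 9 10 12 6 13 3 5 8))^7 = (1 13 9 8 6 11 5 12 7 3 10)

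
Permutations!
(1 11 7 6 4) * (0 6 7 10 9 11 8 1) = (0 6 4)(1 8)(9 11 10) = [6, 8, 2, 3, 0, 5, 4, 7, 1, 11, 9, 10]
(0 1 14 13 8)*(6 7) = (0 1 14 13 8)(6 7) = [1, 14, 2, 3, 4, 5, 7, 6, 0, 9, 10, 11, 12, 8, 13]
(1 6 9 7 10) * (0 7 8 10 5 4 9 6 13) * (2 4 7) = (0 2 4 9 8 10 1 13)(5 7) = [2, 13, 4, 3, 9, 7, 6, 5, 10, 8, 1, 11, 12, 0]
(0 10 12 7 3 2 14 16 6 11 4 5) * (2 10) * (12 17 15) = (0 2 14 16 6 11 4 5)(3 10 17 15 12 7) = [2, 1, 14, 10, 5, 0, 11, 3, 8, 9, 17, 4, 7, 13, 16, 12, 6, 15]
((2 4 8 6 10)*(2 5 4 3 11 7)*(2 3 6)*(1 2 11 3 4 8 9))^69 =(1 9 4 7 11 8 5 10 6 2)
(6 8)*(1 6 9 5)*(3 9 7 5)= (1 6 8 7 5)(3 9)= [0, 6, 2, 9, 4, 1, 8, 5, 7, 3]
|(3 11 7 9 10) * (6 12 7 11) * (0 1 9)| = 8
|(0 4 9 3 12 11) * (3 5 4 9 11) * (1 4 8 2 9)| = 4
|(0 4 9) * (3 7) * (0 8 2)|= |(0 4 9 8 2)(3 7)|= 10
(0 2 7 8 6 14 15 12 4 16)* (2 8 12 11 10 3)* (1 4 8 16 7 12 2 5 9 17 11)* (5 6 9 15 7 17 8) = (0 16)(1 4 17 11 10 3 6 14 7 2 12 5 15)(8 9) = [16, 4, 12, 6, 17, 15, 14, 2, 9, 8, 3, 10, 5, 13, 7, 1, 0, 11]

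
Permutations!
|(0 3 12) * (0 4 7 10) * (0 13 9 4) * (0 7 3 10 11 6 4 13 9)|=12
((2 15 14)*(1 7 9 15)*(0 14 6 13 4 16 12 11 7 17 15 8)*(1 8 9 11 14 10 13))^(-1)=((0 10 13 4 16 12 14 2 8)(1 17 15 6)(7 11))^(-1)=(0 8 2 14 12 16 4 13 10)(1 6 15 17)(7 11)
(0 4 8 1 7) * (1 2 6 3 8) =(0 4 1 7)(2 6 3 8) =[4, 7, 6, 8, 1, 5, 3, 0, 2]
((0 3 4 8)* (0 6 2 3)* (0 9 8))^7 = (9) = ((0 9 8 6 2 3 4))^7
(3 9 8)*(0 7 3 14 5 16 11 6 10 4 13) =[7, 1, 2, 9, 13, 16, 10, 3, 14, 8, 4, 6, 12, 0, 5, 15, 11] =(0 7 3 9 8 14 5 16 11 6 10 4 13)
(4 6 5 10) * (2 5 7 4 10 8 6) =[0, 1, 5, 3, 2, 8, 7, 4, 6, 9, 10] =(10)(2 5 8 6 7 4)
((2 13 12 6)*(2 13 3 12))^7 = (2 12 13 3 6)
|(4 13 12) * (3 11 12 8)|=6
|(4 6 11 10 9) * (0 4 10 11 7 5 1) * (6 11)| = |(0 4 11 6 7 5 1)(9 10)| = 14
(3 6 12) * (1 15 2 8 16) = (1 15 2 8 16)(3 6 12) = [0, 15, 8, 6, 4, 5, 12, 7, 16, 9, 10, 11, 3, 13, 14, 2, 1]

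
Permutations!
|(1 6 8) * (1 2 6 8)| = 4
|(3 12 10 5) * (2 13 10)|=6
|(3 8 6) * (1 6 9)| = |(1 6 3 8 9)| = 5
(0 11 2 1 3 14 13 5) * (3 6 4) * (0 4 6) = (0 11 2 1)(3 14 13 5 4) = [11, 0, 1, 14, 3, 4, 6, 7, 8, 9, 10, 2, 12, 5, 13]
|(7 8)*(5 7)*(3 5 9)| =5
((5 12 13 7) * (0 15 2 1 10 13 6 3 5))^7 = (15)(3 6 12 5)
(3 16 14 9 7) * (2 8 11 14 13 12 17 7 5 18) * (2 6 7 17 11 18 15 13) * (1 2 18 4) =[0, 2, 8, 16, 1, 15, 7, 3, 4, 5, 10, 14, 11, 12, 9, 13, 18, 17, 6] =(1 2 8 4)(3 16 18 6 7)(5 15 13 12 11 14 9)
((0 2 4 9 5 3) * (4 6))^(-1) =(0 3 5 9 4 6 2)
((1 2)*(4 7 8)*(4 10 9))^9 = ((1 2)(4 7 8 10 9))^9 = (1 2)(4 9 10 8 7)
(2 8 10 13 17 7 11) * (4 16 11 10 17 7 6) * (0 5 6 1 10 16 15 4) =(0 5 6)(1 10 13 7 16 11 2 8 17)(4 15) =[5, 10, 8, 3, 15, 6, 0, 16, 17, 9, 13, 2, 12, 7, 14, 4, 11, 1]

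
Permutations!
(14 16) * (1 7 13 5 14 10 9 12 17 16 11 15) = (1 7 13 5 14 11 15)(9 12 17 16 10) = [0, 7, 2, 3, 4, 14, 6, 13, 8, 12, 9, 15, 17, 5, 11, 1, 10, 16]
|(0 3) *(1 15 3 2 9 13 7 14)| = |(0 2 9 13 7 14 1 15 3)| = 9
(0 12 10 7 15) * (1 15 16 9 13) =(0 12 10 7 16 9 13 1 15) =[12, 15, 2, 3, 4, 5, 6, 16, 8, 13, 7, 11, 10, 1, 14, 0, 9]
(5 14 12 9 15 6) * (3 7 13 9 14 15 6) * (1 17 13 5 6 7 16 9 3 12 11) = [0, 17, 2, 16, 4, 15, 6, 5, 8, 7, 10, 1, 14, 3, 11, 12, 9, 13] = (1 17 13 3 16 9 7 5 15 12 14 11)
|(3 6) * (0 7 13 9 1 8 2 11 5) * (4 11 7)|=12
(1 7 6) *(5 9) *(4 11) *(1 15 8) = (1 7 6 15 8)(4 11)(5 9) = [0, 7, 2, 3, 11, 9, 15, 6, 1, 5, 10, 4, 12, 13, 14, 8]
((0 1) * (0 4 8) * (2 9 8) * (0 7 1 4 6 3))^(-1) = (0 3 6 1 7 8 9 2 4)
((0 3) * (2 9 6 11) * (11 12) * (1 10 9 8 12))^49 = ((0 3)(1 10 9 6)(2 8 12 11))^49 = (0 3)(1 10 9 6)(2 8 12 11)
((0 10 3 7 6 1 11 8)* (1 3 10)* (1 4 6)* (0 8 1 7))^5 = (0 4 6 3)(1 11)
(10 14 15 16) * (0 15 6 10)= [15, 1, 2, 3, 4, 5, 10, 7, 8, 9, 14, 11, 12, 13, 6, 16, 0]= (0 15 16)(6 10 14)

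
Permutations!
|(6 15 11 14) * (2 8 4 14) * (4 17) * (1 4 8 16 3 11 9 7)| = 28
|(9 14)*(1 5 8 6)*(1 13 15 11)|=|(1 5 8 6 13 15 11)(9 14)|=14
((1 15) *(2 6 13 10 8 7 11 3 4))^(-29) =((1 15)(2 6 13 10 8 7 11 3 4))^(-29) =(1 15)(2 3 7 10 6 4 11 8 13)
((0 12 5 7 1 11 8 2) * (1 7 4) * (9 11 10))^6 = (0 9 5 8 1)(2 10 12 11 4)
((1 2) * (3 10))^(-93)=((1 2)(3 10))^(-93)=(1 2)(3 10)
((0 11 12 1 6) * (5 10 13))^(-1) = ((0 11 12 1 6)(5 10 13))^(-1) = (0 6 1 12 11)(5 13 10)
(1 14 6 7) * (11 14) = (1 11 14 6 7) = [0, 11, 2, 3, 4, 5, 7, 1, 8, 9, 10, 14, 12, 13, 6]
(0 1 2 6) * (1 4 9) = (0 4 9 1 2 6) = [4, 2, 6, 3, 9, 5, 0, 7, 8, 1]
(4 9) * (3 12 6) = (3 12 6)(4 9) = [0, 1, 2, 12, 9, 5, 3, 7, 8, 4, 10, 11, 6]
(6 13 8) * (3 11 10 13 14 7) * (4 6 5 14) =(3 11 10 13 8 5 14 7)(4 6) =[0, 1, 2, 11, 6, 14, 4, 3, 5, 9, 13, 10, 12, 8, 7]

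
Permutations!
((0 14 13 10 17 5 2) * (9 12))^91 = ((0 14 13 10 17 5 2)(9 12))^91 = (17)(9 12)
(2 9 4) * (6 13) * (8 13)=(2 9 4)(6 8 13)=[0, 1, 9, 3, 2, 5, 8, 7, 13, 4, 10, 11, 12, 6]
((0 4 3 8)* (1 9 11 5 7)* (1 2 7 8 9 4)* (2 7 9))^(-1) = ((0 1 4 3 2 9 11 5 8))^(-1) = (0 8 5 11 9 2 3 4 1)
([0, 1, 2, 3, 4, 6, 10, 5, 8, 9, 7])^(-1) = (5 7 10 6)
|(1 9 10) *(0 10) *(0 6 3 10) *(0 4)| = 10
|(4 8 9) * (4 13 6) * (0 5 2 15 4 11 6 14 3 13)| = |(0 5 2 15 4 8 9)(3 13 14)(6 11)| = 42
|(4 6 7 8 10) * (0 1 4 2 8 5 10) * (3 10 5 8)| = 6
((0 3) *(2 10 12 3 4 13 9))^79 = ((0 4 13 9 2 10 12 3))^79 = (0 3 12 10 2 9 13 4)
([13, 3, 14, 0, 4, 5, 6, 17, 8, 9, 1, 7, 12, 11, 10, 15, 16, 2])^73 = (0 7 14 3 11 2 1 13 17 10)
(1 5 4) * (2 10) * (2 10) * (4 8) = (10)(1 5 8 4) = [0, 5, 2, 3, 1, 8, 6, 7, 4, 9, 10]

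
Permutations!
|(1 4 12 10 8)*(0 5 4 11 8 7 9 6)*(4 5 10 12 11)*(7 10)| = |(12)(0 7 9 6)(1 4 11 8)| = 4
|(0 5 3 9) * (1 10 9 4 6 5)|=4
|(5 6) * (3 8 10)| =6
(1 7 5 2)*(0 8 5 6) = [8, 7, 1, 3, 4, 2, 0, 6, 5] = (0 8 5 2 1 7 6)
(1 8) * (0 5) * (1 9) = (0 5)(1 8 9) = [5, 8, 2, 3, 4, 0, 6, 7, 9, 1]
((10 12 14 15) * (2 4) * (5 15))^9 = ((2 4)(5 15 10 12 14))^9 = (2 4)(5 14 12 10 15)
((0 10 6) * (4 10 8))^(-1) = (0 6 10 4 8)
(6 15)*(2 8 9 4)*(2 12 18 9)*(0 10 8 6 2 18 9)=(0 10 8 18)(2 6 15)(4 12 9)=[10, 1, 6, 3, 12, 5, 15, 7, 18, 4, 8, 11, 9, 13, 14, 2, 16, 17, 0]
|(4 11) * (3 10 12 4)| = 5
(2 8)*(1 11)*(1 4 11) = (2 8)(4 11) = [0, 1, 8, 3, 11, 5, 6, 7, 2, 9, 10, 4]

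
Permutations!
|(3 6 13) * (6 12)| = |(3 12 6 13)| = 4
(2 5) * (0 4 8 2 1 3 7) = (0 4 8 2 5 1 3 7) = [4, 3, 5, 7, 8, 1, 6, 0, 2]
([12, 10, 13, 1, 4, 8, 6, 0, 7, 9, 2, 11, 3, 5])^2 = (0 3 10 13 8)(1 2 5 7 12)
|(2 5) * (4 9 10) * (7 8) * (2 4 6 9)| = |(2 5 4)(6 9 10)(7 8)| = 6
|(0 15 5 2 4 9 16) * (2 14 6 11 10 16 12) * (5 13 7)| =20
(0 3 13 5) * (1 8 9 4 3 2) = (0 2 1 8 9 4 3 13 5) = [2, 8, 1, 13, 3, 0, 6, 7, 9, 4, 10, 11, 12, 5]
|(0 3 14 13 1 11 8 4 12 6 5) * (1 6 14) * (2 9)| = |(0 3 1 11 8 4 12 14 13 6 5)(2 9)| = 22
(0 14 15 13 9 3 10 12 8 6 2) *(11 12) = (0 14 15 13 9 3 10 11 12 8 6 2) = [14, 1, 0, 10, 4, 5, 2, 7, 6, 3, 11, 12, 8, 9, 15, 13]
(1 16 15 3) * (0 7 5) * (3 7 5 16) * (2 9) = (0 5)(1 3)(2 9)(7 16 15) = [5, 3, 9, 1, 4, 0, 6, 16, 8, 2, 10, 11, 12, 13, 14, 7, 15]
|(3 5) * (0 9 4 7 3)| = 6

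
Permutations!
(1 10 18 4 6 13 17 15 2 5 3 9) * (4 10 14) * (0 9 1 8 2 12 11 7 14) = (0 9 8 2 5 3 1)(4 6 13 17 15 12 11 7 14)(10 18) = [9, 0, 5, 1, 6, 3, 13, 14, 2, 8, 18, 7, 11, 17, 4, 12, 16, 15, 10]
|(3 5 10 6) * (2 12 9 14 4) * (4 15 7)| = 28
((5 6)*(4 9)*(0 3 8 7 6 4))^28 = ((0 3 8 7 6 5 4 9))^28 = (0 6)(3 5)(4 8)(7 9)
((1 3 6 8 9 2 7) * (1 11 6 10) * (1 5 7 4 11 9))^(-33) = (11)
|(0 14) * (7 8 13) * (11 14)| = |(0 11 14)(7 8 13)| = 3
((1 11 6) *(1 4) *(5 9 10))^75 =(1 4 6 11)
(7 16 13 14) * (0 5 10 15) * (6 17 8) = (0 5 10 15)(6 17 8)(7 16 13 14) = [5, 1, 2, 3, 4, 10, 17, 16, 6, 9, 15, 11, 12, 14, 7, 0, 13, 8]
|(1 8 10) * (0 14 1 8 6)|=|(0 14 1 6)(8 10)|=4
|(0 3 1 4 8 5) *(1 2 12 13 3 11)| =12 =|(0 11 1 4 8 5)(2 12 13 3)|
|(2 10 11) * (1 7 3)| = |(1 7 3)(2 10 11)| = 3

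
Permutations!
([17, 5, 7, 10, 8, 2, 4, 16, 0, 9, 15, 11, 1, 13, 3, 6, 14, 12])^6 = [7, 3, 15, 0, 5, 10, 1, 6, 2, 9, 17, 11, 14, 13, 8, 12, 4, 16]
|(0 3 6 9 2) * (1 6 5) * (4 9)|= 8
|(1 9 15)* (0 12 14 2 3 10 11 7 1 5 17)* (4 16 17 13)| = 16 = |(0 12 14 2 3 10 11 7 1 9 15 5 13 4 16 17)|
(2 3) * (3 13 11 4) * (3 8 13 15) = (2 15 3)(4 8 13 11) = [0, 1, 15, 2, 8, 5, 6, 7, 13, 9, 10, 4, 12, 11, 14, 3]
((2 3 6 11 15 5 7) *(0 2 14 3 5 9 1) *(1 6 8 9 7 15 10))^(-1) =(0 1 10 11 6 9 8 3 14 7 15 5 2)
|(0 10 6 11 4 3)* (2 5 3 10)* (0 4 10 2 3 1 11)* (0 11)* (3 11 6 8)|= 9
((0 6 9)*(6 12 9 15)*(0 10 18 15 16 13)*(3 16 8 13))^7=(0 8 15 10 12 13 6 18 9)(3 16)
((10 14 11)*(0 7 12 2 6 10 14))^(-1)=(0 10 6 2 12 7)(11 14)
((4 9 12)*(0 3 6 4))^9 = (0 4)(3 9)(6 12)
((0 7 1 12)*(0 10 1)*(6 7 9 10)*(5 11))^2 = (0 10 12 7 9 1 6)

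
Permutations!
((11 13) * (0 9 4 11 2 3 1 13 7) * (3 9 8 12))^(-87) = ((0 8 12 3 1 13 2 9 4 11 7))^(-87) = (0 8 12 3 1 13 2 9 4 11 7)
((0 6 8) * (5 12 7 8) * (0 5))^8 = ((0 6)(5 12 7 8))^8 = (12)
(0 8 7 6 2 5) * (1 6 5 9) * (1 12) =(0 8 7 5)(1 6 2 9 12) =[8, 6, 9, 3, 4, 0, 2, 5, 7, 12, 10, 11, 1]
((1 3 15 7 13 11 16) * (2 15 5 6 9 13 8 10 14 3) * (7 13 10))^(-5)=(1 2 15 13 11 16)(3 5 6 9 10 14)(7 8)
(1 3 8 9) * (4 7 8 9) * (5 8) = [0, 3, 2, 9, 7, 8, 6, 5, 4, 1] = (1 3 9)(4 7 5 8)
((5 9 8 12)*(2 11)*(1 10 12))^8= (1 12 9)(5 8 10)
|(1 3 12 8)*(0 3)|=5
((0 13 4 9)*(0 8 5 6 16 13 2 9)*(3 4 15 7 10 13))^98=(0 4 3 16 6 5 8 9 2)(7 13)(10 15)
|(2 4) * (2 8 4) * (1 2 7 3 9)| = |(1 2 7 3 9)(4 8)| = 10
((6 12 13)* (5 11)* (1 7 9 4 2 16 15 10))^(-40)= ((1 7 9 4 2 16 15 10)(5 11)(6 12 13))^(-40)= (16)(6 13 12)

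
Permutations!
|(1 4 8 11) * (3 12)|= 4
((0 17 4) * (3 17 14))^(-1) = ((0 14 3 17 4))^(-1) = (0 4 17 3 14)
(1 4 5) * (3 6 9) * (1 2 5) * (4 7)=[0, 7, 5, 6, 1, 2, 9, 4, 8, 3]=(1 7 4)(2 5)(3 6 9)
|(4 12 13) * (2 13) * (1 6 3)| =|(1 6 3)(2 13 4 12)| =12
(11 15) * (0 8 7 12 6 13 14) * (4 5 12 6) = (0 8 7 6 13 14)(4 5 12)(11 15) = [8, 1, 2, 3, 5, 12, 13, 6, 7, 9, 10, 15, 4, 14, 0, 11]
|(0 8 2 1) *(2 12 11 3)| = 7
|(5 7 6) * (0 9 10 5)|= |(0 9 10 5 7 6)|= 6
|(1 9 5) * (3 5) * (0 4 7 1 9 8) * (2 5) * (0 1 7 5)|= |(0 4 5 9 3 2)(1 8)|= 6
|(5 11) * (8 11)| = 3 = |(5 8 11)|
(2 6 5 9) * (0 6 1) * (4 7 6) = (0 4 7 6 5 9 2 1) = [4, 0, 1, 3, 7, 9, 5, 6, 8, 2]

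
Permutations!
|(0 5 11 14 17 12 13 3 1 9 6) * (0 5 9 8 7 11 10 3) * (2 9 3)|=10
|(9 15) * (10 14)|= |(9 15)(10 14)|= 2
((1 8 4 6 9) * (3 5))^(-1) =(1 9 6 4 8)(3 5)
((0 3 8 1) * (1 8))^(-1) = (8)(0 1 3)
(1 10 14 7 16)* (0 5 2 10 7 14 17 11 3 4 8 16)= (0 5 2 10 17 11 3 4 8 16 1 7)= [5, 7, 10, 4, 8, 2, 6, 0, 16, 9, 17, 3, 12, 13, 14, 15, 1, 11]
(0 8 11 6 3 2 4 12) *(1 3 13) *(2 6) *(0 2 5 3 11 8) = [0, 11, 4, 6, 12, 3, 13, 7, 8, 9, 10, 5, 2, 1] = (1 11 5 3 6 13)(2 4 12)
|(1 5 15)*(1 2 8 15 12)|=3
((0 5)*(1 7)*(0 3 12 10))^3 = (0 12 5 10 3)(1 7) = ((0 5 3 12 10)(1 7))^3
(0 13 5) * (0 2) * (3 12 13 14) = (0 14 3 12 13 5 2) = [14, 1, 0, 12, 4, 2, 6, 7, 8, 9, 10, 11, 13, 5, 3]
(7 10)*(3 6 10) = [0, 1, 2, 6, 4, 5, 10, 3, 8, 9, 7] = (3 6 10 7)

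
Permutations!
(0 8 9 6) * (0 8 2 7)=[2, 1, 7, 3, 4, 5, 8, 0, 9, 6]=(0 2 7)(6 8 9)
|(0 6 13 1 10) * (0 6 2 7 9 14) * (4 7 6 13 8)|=24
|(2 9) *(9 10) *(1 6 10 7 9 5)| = 12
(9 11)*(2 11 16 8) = (2 11 9 16 8) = [0, 1, 11, 3, 4, 5, 6, 7, 2, 16, 10, 9, 12, 13, 14, 15, 8]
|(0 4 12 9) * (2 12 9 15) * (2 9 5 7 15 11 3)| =12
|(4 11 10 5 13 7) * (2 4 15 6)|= |(2 4 11 10 5 13 7 15 6)|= 9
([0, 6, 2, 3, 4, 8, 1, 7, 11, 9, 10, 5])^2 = [0, 1, 2, 3, 4, 11, 6, 7, 5, 9, 10, 8]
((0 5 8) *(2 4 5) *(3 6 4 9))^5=((0 2 9 3 6 4 5 8))^5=(0 4 9 8 6 2 5 3)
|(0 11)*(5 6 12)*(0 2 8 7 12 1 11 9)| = 8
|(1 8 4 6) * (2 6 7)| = 6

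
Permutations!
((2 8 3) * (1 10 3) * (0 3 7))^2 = ((0 3 2 8 1 10 7))^2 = (0 2 1 7 3 8 10)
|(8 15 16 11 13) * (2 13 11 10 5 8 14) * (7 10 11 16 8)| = |(2 13 14)(5 7 10)(8 15)(11 16)| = 6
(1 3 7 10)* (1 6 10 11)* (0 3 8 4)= (0 3 7 11 1 8 4)(6 10)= [3, 8, 2, 7, 0, 5, 10, 11, 4, 9, 6, 1]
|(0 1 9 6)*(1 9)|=|(0 9 6)|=3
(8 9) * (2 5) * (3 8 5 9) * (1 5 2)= (1 5)(2 9)(3 8)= [0, 5, 9, 8, 4, 1, 6, 7, 3, 2]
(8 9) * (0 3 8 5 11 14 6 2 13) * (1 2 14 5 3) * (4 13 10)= (0 1 2 10 4 13)(3 8 9)(5 11)(6 14)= [1, 2, 10, 8, 13, 11, 14, 7, 9, 3, 4, 5, 12, 0, 6]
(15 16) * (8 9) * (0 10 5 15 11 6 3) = (0 10 5 15 16 11 6 3)(8 9) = [10, 1, 2, 0, 4, 15, 3, 7, 9, 8, 5, 6, 12, 13, 14, 16, 11]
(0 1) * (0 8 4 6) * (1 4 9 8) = (0 4 6)(8 9) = [4, 1, 2, 3, 6, 5, 0, 7, 9, 8]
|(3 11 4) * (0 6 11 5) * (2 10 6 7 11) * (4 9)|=|(0 7 11 9 4 3 5)(2 10 6)|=21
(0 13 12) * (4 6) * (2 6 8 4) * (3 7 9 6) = (0 13 12)(2 3 7 9 6)(4 8) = [13, 1, 3, 7, 8, 5, 2, 9, 4, 6, 10, 11, 0, 12]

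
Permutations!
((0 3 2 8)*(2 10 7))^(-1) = ((0 3 10 7 2 8))^(-1) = (0 8 2 7 10 3)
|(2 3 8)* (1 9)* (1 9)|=|(9)(2 3 8)|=3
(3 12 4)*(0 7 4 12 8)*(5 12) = (0 7 4 3 8)(5 12) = [7, 1, 2, 8, 3, 12, 6, 4, 0, 9, 10, 11, 5]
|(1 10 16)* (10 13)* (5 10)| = 5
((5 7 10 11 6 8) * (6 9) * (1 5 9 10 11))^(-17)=(1 11 5 10 7)(6 8 9)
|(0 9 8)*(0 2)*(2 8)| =3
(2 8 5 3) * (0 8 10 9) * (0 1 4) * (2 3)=(0 8 5 2 10 9 1 4)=[8, 4, 10, 3, 0, 2, 6, 7, 5, 1, 9]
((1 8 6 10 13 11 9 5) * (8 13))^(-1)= ((1 13 11 9 5)(6 10 8))^(-1)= (1 5 9 11 13)(6 8 10)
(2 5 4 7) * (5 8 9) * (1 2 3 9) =(1 2 8)(3 9 5 4 7) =[0, 2, 8, 9, 7, 4, 6, 3, 1, 5]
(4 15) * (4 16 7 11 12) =(4 15 16 7 11 12) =[0, 1, 2, 3, 15, 5, 6, 11, 8, 9, 10, 12, 4, 13, 14, 16, 7]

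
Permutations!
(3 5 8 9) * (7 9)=[0, 1, 2, 5, 4, 8, 6, 9, 7, 3]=(3 5 8 7 9)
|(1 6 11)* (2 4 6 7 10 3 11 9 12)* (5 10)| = 30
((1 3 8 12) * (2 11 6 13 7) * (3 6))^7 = (1 8 11 7 6 12 3 2 13)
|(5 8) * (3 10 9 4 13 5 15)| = |(3 10 9 4 13 5 8 15)| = 8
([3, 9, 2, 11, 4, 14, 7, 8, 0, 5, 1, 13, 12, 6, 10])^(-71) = (0 8 7 6 13 11 3)(1 10 14 5 9)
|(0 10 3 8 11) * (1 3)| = |(0 10 1 3 8 11)| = 6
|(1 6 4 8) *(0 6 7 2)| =7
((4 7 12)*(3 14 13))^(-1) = ((3 14 13)(4 7 12))^(-1) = (3 13 14)(4 12 7)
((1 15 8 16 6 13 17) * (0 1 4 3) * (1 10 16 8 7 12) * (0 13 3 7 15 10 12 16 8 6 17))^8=((0 12 1 10 8 6 3 13)(4 7 16 17))^8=(17)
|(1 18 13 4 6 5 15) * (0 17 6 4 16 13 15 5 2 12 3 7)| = |(0 17 6 2 12 3 7)(1 18 15)(13 16)| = 42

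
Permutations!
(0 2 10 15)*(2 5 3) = (0 5 3 2 10 15) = [5, 1, 10, 2, 4, 3, 6, 7, 8, 9, 15, 11, 12, 13, 14, 0]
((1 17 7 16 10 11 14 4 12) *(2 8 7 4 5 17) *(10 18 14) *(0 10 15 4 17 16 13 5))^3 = ((0 10 11 15 4 12 1 2 8 7 13 5 16 18 14))^3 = (0 15 1 7 16)(2 13 18 10 4)(5 14 11 12 8)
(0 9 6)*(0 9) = (6 9) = [0, 1, 2, 3, 4, 5, 9, 7, 8, 6]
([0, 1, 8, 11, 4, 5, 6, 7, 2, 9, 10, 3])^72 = [0, 1, 2, 3, 4, 5, 6, 7, 8, 9, 10, 11]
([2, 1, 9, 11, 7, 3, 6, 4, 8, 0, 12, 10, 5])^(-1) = [9, 1, 0, 5, 7, 12, 6, 4, 8, 2, 11, 3, 10]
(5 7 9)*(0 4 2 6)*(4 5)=(0 5 7 9 4 2 6)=[5, 1, 6, 3, 2, 7, 0, 9, 8, 4]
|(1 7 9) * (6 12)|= 6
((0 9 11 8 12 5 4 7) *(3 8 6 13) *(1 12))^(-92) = (0 13 12)(1 7 6)(3 5 9)(4 11 8)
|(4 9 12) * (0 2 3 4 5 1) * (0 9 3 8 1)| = 14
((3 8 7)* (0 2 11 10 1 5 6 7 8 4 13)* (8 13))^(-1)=(0 13 8 4 3 7 6 5 1 10 11 2)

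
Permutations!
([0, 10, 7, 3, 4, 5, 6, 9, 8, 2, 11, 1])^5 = (1 11 10)(2 9 7)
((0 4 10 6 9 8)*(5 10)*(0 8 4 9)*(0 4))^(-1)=((0 9)(4 5 10 6))^(-1)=(0 9)(4 6 10 5)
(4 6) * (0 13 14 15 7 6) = (0 13 14 15 7 6 4) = [13, 1, 2, 3, 0, 5, 4, 6, 8, 9, 10, 11, 12, 14, 15, 7]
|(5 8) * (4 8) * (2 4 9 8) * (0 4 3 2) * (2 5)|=10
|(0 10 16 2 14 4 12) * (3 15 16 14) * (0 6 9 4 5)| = |(0 10 14 5)(2 3 15 16)(4 12 6 9)| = 4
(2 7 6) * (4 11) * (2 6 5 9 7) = (4 11)(5 9 7) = [0, 1, 2, 3, 11, 9, 6, 5, 8, 7, 10, 4]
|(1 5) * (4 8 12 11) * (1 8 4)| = 5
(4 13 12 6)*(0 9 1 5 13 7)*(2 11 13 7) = [9, 5, 11, 3, 2, 7, 4, 0, 8, 1, 10, 13, 6, 12] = (0 9 1 5 7)(2 11 13 12 6 4)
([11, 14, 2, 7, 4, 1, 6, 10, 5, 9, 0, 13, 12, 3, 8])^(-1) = [10, 5, 2, 13, 4, 8, 6, 3, 14, 9, 7, 0, 12, 11, 1]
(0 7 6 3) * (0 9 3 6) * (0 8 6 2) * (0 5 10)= (0 7 8 6 2 5 10)(3 9)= [7, 1, 5, 9, 4, 10, 2, 8, 6, 3, 0]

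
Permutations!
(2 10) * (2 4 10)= (4 10)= [0, 1, 2, 3, 10, 5, 6, 7, 8, 9, 4]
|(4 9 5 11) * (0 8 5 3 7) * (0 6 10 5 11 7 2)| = 28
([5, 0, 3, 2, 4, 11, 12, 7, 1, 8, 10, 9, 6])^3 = [9, 11, 3, 2, 4, 8, 12, 7, 5, 0, 10, 1, 6]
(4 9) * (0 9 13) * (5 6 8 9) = (0 5 6 8 9 4 13) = [5, 1, 2, 3, 13, 6, 8, 7, 9, 4, 10, 11, 12, 0]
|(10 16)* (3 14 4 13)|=4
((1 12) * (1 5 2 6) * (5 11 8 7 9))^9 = ((1 12 11 8 7 9 5 2 6))^9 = (12)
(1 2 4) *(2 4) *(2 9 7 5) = [0, 4, 9, 3, 1, 2, 6, 5, 8, 7] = (1 4)(2 9 7 5)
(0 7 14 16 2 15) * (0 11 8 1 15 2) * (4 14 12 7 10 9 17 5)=(0 10 9 17 5 4 14 16)(1 15 11 8)(7 12)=[10, 15, 2, 3, 14, 4, 6, 12, 1, 17, 9, 8, 7, 13, 16, 11, 0, 5]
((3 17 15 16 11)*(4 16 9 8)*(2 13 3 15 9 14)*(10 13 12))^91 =(17)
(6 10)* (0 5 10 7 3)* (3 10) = (0 5 3)(6 7 10) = [5, 1, 2, 0, 4, 3, 7, 10, 8, 9, 6]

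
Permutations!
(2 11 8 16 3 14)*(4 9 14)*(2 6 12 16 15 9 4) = (2 11 8 15 9 14 6 12 16 3) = [0, 1, 11, 2, 4, 5, 12, 7, 15, 14, 10, 8, 16, 13, 6, 9, 3]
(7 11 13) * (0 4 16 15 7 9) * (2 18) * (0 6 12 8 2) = (0 4 16 15 7 11 13 9 6 12 8 2 18) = [4, 1, 18, 3, 16, 5, 12, 11, 2, 6, 10, 13, 8, 9, 14, 7, 15, 17, 0]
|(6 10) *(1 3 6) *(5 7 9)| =|(1 3 6 10)(5 7 9)| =12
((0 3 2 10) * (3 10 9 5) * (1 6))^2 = ((0 10)(1 6)(2 9 5 3))^2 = (10)(2 5)(3 9)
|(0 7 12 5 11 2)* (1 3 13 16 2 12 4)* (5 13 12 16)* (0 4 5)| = |(0 7 5 11 16 2 4 1 3 12 13)| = 11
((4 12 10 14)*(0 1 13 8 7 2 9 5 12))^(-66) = ((0 1 13 8 7 2 9 5 12 10 14 4))^(-66) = (0 9)(1 5)(2 4)(7 14)(8 10)(12 13)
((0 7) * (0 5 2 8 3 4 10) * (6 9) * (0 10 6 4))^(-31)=((10)(0 7 5 2 8 3)(4 6 9))^(-31)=(10)(0 3 8 2 5 7)(4 9 6)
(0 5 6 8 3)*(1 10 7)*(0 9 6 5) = (1 10 7)(3 9 6 8) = [0, 10, 2, 9, 4, 5, 8, 1, 3, 6, 7]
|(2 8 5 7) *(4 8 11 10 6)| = 8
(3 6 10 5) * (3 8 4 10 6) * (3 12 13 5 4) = (3 12 13 5 8)(4 10) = [0, 1, 2, 12, 10, 8, 6, 7, 3, 9, 4, 11, 13, 5]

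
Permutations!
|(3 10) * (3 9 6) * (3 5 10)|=|(5 10 9 6)|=4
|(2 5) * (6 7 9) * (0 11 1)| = |(0 11 1)(2 5)(6 7 9)| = 6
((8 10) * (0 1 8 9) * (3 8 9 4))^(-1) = (0 9 1)(3 4 10 8)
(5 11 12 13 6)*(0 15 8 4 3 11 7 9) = (0 15 8 4 3 11 12 13 6 5 7 9) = [15, 1, 2, 11, 3, 7, 5, 9, 4, 0, 10, 12, 13, 6, 14, 8]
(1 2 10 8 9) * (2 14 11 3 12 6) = (1 14 11 3 12 6 2 10 8 9) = [0, 14, 10, 12, 4, 5, 2, 7, 9, 1, 8, 3, 6, 13, 11]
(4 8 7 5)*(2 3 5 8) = (2 3 5 4)(7 8) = [0, 1, 3, 5, 2, 4, 6, 8, 7]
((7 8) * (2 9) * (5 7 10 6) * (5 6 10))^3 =((10)(2 9)(5 7 8))^3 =(10)(2 9)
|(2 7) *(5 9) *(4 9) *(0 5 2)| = |(0 5 4 9 2 7)| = 6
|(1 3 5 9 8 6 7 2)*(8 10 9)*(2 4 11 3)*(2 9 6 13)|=12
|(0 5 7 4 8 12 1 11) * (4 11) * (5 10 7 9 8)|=|(0 10 7 11)(1 4 5 9 8 12)|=12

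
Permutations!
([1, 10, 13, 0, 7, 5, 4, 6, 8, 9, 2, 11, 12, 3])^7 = (0 1 10 2 13 3)(4 7 6)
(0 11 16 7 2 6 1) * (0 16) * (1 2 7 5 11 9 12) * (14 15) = (0 9 12 1 16 5 11)(2 6)(14 15) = [9, 16, 6, 3, 4, 11, 2, 7, 8, 12, 10, 0, 1, 13, 15, 14, 5]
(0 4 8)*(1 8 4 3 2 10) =(0 3 2 10 1 8) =[3, 8, 10, 2, 4, 5, 6, 7, 0, 9, 1]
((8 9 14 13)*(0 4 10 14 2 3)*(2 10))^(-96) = (8 13 14 10 9)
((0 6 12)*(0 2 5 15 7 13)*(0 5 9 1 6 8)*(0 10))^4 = ((0 8 10)(1 6 12 2 9)(5 15 7 13))^4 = (15)(0 8 10)(1 9 2 12 6)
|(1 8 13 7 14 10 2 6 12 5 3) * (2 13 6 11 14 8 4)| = |(1 4 2 11 14 10 13 7 8 6 12 5 3)| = 13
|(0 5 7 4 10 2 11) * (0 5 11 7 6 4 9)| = |(0 11 5 6 4 10 2 7 9)| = 9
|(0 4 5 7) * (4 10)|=5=|(0 10 4 5 7)|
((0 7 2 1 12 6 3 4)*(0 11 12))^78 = ((0 7 2 1)(3 4 11 12 6))^78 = (0 2)(1 7)(3 12 4 6 11)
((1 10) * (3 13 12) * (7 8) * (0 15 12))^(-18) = ((0 15 12 3 13)(1 10)(7 8))^(-18) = (0 12 13 15 3)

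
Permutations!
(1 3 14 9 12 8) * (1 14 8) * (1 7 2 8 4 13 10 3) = (2 8 14 9 12 7)(3 4 13 10) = [0, 1, 8, 4, 13, 5, 6, 2, 14, 12, 3, 11, 7, 10, 9]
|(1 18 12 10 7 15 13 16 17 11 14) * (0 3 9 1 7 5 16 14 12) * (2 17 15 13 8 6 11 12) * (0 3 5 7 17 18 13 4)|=|(0 5 16 15 8 6 11 2 18 3 9 1 13 14 17 12 10 7 4)|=19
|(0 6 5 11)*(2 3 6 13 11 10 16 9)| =|(0 13 11)(2 3 6 5 10 16 9)| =21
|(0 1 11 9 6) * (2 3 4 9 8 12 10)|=11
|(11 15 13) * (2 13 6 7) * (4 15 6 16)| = |(2 13 11 6 7)(4 15 16)| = 15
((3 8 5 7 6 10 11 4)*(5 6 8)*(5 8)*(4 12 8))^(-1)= ((3 4)(5 7)(6 10 11 12 8))^(-1)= (3 4)(5 7)(6 8 12 11 10)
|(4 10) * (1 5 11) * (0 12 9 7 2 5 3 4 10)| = |(0 12 9 7 2 5 11 1 3 4)| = 10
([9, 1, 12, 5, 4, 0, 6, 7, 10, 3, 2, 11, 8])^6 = (0 3)(2 8)(5 9)(10 12)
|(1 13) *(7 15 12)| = 6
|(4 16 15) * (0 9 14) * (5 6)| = |(0 9 14)(4 16 15)(5 6)| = 6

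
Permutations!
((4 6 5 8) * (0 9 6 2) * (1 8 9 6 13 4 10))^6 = (0 2 4 13 9 5 6)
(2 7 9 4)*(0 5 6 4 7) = (0 5 6 4 2)(7 9) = [5, 1, 0, 3, 2, 6, 4, 9, 8, 7]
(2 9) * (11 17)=(2 9)(11 17)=[0, 1, 9, 3, 4, 5, 6, 7, 8, 2, 10, 17, 12, 13, 14, 15, 16, 11]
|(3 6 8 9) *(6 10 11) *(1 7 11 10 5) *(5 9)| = 6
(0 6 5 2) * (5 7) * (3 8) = (0 6 7 5 2)(3 8) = [6, 1, 0, 8, 4, 2, 7, 5, 3]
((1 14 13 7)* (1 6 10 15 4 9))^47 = ((1 14 13 7 6 10 15 4 9))^47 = (1 13 6 15 9 14 7 10 4)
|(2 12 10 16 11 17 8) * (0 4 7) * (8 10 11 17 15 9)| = |(0 4 7)(2 12 11 15 9 8)(10 16 17)| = 6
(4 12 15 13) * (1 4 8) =(1 4 12 15 13 8) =[0, 4, 2, 3, 12, 5, 6, 7, 1, 9, 10, 11, 15, 8, 14, 13]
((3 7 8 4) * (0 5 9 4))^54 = (0 7 4 5 8 3 9) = ((0 5 9 4 3 7 8))^54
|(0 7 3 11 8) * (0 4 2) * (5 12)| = |(0 7 3 11 8 4 2)(5 12)| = 14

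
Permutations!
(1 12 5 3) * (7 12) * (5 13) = [0, 7, 2, 1, 4, 3, 6, 12, 8, 9, 10, 11, 13, 5] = (1 7 12 13 5 3)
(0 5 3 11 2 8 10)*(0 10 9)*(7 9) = (0 5 3 11 2 8 7 9) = [5, 1, 8, 11, 4, 3, 6, 9, 7, 0, 10, 2]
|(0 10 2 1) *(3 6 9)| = 12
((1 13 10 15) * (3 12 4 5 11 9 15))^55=(1 4)(3 9)(5 13)(10 11)(12 15)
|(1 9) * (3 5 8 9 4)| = |(1 4 3 5 8 9)| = 6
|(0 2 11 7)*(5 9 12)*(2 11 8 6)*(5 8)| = |(0 11 7)(2 5 9 12 8 6)| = 6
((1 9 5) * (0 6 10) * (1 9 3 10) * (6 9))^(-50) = ((0 9 5 6 1 3 10))^(-50) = (0 10 3 1 6 5 9)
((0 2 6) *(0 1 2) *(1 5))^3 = ((1 2 6 5))^3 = (1 5 6 2)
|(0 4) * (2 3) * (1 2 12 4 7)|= |(0 7 1 2 3 12 4)|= 7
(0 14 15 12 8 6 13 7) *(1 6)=[14, 6, 2, 3, 4, 5, 13, 0, 1, 9, 10, 11, 8, 7, 15, 12]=(0 14 15 12 8 1 6 13 7)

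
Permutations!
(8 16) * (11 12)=[0, 1, 2, 3, 4, 5, 6, 7, 16, 9, 10, 12, 11, 13, 14, 15, 8]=(8 16)(11 12)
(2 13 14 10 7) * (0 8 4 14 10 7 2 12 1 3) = (0 8 4 14 7 12 1 3)(2 13 10) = [8, 3, 13, 0, 14, 5, 6, 12, 4, 9, 2, 11, 1, 10, 7]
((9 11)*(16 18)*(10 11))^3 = (16 18)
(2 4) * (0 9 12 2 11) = (0 9 12 2 4 11) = [9, 1, 4, 3, 11, 5, 6, 7, 8, 12, 10, 0, 2]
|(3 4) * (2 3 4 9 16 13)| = |(2 3 9 16 13)| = 5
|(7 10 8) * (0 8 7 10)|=4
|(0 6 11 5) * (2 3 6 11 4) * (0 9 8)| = 20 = |(0 11 5 9 8)(2 3 6 4)|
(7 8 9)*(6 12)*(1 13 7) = (1 13 7 8 9)(6 12) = [0, 13, 2, 3, 4, 5, 12, 8, 9, 1, 10, 11, 6, 7]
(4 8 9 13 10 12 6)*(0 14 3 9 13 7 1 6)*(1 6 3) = [14, 3, 2, 9, 8, 5, 4, 6, 13, 7, 12, 11, 0, 10, 1] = (0 14 1 3 9 7 6 4 8 13 10 12)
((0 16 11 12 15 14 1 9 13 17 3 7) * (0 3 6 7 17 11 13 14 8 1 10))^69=(0 11 8 14 16 12 1 10 13 15 9)(3 17 6 7)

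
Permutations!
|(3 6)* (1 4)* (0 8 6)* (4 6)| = |(0 8 4 1 6 3)| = 6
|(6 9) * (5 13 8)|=|(5 13 8)(6 9)|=6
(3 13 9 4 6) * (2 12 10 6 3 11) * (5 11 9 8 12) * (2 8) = (2 5 11 8 12 10 6 9 4 3 13) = [0, 1, 5, 13, 3, 11, 9, 7, 12, 4, 6, 8, 10, 2]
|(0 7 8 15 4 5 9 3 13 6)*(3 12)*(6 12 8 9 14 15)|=60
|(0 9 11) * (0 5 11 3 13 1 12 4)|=14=|(0 9 3 13 1 12 4)(5 11)|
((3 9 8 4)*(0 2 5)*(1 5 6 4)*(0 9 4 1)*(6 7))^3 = ((0 2 7 6 1 5 9 8)(3 4))^3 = (0 6 9 2 1 8 7 5)(3 4)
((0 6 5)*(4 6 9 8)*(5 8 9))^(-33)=((9)(0 5)(4 6 8))^(-33)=(9)(0 5)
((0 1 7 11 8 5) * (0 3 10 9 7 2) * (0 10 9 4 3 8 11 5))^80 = ((11)(0 1 2 10 4 3 9 7 5 8))^80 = (11)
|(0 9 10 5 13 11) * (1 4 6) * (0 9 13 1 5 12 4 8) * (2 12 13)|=8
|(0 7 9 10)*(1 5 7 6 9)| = 12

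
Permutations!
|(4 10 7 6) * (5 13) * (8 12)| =4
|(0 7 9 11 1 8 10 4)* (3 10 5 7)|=12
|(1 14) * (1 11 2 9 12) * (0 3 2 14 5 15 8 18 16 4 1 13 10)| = 14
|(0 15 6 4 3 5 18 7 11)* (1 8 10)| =9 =|(0 15 6 4 3 5 18 7 11)(1 8 10)|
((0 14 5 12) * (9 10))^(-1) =((0 14 5 12)(9 10))^(-1) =(0 12 5 14)(9 10)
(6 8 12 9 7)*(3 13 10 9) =(3 13 10 9 7 6 8 12) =[0, 1, 2, 13, 4, 5, 8, 6, 12, 7, 9, 11, 3, 10]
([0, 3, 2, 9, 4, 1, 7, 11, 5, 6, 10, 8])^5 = [0, 11, 2, 8, 4, 7, 1, 3, 6, 5, 10, 9]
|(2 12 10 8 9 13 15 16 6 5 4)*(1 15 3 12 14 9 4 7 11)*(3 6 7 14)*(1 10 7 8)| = |(1 15 16 8 4 2 3 12 7 11 10)(5 14 9 13 6)| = 55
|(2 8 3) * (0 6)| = |(0 6)(2 8 3)| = 6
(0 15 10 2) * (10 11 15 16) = [16, 1, 0, 3, 4, 5, 6, 7, 8, 9, 2, 15, 12, 13, 14, 11, 10] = (0 16 10 2)(11 15)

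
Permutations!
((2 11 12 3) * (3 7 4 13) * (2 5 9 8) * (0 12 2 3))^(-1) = (0 13 4 7 12)(2 11)(3 8 9 5)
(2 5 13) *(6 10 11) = (2 5 13)(6 10 11) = [0, 1, 5, 3, 4, 13, 10, 7, 8, 9, 11, 6, 12, 2]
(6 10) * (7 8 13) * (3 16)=(3 16)(6 10)(7 8 13)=[0, 1, 2, 16, 4, 5, 10, 8, 13, 9, 6, 11, 12, 7, 14, 15, 3]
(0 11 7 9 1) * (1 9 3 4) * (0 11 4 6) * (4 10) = (0 10 4 1 11 7 3 6) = [10, 11, 2, 6, 1, 5, 0, 3, 8, 9, 4, 7]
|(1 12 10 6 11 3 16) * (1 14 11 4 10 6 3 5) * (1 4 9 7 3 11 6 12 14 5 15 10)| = |(1 14 6 9 7 3 16 5 4)(10 11 15)| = 9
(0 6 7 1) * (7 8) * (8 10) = (0 6 10 8 7 1) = [6, 0, 2, 3, 4, 5, 10, 1, 7, 9, 8]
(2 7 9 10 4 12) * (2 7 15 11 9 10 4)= (2 15 11 9 4 12 7 10)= [0, 1, 15, 3, 12, 5, 6, 10, 8, 4, 2, 9, 7, 13, 14, 11]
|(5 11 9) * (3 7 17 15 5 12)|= 8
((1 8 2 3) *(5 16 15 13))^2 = (1 2)(3 8)(5 15)(13 16)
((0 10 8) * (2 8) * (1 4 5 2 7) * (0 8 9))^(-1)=((0 10 7 1 4 5 2 9))^(-1)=(0 9 2 5 4 1 7 10)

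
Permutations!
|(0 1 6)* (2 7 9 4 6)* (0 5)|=|(0 1 2 7 9 4 6 5)|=8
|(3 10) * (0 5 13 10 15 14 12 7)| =|(0 5 13 10 3 15 14 12 7)| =9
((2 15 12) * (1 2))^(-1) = (1 12 15 2)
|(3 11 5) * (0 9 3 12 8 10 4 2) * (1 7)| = 10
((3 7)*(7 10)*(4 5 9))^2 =(3 7 10)(4 9 5)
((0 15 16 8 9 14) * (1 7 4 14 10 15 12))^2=(0 1 4)(7 14 12)(8 10 16 9 15)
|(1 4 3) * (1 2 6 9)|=6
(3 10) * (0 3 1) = (0 3 10 1) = [3, 0, 2, 10, 4, 5, 6, 7, 8, 9, 1]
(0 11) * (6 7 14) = (0 11)(6 7 14) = [11, 1, 2, 3, 4, 5, 7, 14, 8, 9, 10, 0, 12, 13, 6]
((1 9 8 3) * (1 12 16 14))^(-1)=(1 14 16 12 3 8 9)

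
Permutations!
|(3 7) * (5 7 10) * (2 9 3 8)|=|(2 9 3 10 5 7 8)|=7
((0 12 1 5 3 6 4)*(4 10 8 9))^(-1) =(0 4 9 8 10 6 3 5 1 12)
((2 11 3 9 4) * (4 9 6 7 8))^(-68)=(2 3 7 4 11 6 8)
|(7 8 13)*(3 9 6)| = 3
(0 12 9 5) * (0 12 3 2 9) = (0 3 2 9 5 12) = [3, 1, 9, 2, 4, 12, 6, 7, 8, 5, 10, 11, 0]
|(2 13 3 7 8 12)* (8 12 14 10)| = |(2 13 3 7 12)(8 14 10)| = 15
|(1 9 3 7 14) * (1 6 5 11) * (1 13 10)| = |(1 9 3 7 14 6 5 11 13 10)| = 10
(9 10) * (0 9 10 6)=(10)(0 9 6)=[9, 1, 2, 3, 4, 5, 0, 7, 8, 6, 10]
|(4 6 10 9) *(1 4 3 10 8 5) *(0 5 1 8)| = |(0 5 8 1 4 6)(3 10 9)| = 6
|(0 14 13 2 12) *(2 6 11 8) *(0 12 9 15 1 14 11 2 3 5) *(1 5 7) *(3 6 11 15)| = 30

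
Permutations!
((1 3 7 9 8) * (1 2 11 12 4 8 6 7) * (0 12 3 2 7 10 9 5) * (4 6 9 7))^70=(0 7 6)(1 11)(2 3)(5 10 12)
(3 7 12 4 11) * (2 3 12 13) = (2 3 7 13)(4 11 12) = [0, 1, 3, 7, 11, 5, 6, 13, 8, 9, 10, 12, 4, 2]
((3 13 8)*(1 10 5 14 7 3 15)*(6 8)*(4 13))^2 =((1 10 5 14 7 3 4 13 6 8 15))^2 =(1 5 7 4 6 15 10 14 3 13 8)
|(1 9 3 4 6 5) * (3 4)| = |(1 9 4 6 5)| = 5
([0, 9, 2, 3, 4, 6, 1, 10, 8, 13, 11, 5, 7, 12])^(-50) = (1 7 6 12 5 13 11 9 10)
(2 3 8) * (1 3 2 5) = [0, 3, 2, 8, 4, 1, 6, 7, 5] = (1 3 8 5)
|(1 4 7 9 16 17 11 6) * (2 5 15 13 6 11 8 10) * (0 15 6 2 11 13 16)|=|(0 15 16 17 8 10 11 13 2 5 6 1 4 7 9)|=15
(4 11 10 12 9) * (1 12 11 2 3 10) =(1 12 9 4 2 3 10 11) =[0, 12, 3, 10, 2, 5, 6, 7, 8, 4, 11, 1, 9]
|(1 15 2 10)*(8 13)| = |(1 15 2 10)(8 13)| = 4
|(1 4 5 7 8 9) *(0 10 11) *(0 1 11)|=14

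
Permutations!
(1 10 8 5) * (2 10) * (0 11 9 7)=(0 11 9 7)(1 2 10 8 5)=[11, 2, 10, 3, 4, 1, 6, 0, 5, 7, 8, 9]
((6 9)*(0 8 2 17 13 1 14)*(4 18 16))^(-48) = ((0 8 2 17 13 1 14)(4 18 16)(6 9))^(-48) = (18)(0 8 2 17 13 1 14)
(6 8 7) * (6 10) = (6 8 7 10) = [0, 1, 2, 3, 4, 5, 8, 10, 7, 9, 6]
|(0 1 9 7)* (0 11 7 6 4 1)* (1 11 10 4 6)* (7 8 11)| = 6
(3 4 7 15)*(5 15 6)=(3 4 7 6 5 15)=[0, 1, 2, 4, 7, 15, 5, 6, 8, 9, 10, 11, 12, 13, 14, 3]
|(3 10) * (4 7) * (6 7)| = 6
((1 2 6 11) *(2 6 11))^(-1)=(1 11 2 6)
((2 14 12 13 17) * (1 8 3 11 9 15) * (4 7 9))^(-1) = (1 15 9 7 4 11 3 8)(2 17 13 12 14)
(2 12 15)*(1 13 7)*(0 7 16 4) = [7, 13, 12, 3, 0, 5, 6, 1, 8, 9, 10, 11, 15, 16, 14, 2, 4] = (0 7 1 13 16 4)(2 12 15)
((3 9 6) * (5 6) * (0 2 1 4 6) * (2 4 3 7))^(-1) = ((0 4 6 7 2 1 3 9 5))^(-1) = (0 5 9 3 1 2 7 6 4)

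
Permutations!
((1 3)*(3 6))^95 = ((1 6 3))^95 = (1 3 6)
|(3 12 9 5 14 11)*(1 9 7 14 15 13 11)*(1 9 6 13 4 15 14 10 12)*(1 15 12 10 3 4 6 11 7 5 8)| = 40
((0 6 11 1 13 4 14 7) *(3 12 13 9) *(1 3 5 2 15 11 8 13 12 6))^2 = ((0 1 9 5 2 15 11 3 6 8 13 4 14 7))^2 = (0 9 2 11 6 13 14)(1 5 15 3 8 4 7)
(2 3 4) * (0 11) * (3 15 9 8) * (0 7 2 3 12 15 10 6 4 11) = (2 10 6 4 3 11 7)(8 12 15 9) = [0, 1, 10, 11, 3, 5, 4, 2, 12, 8, 6, 7, 15, 13, 14, 9]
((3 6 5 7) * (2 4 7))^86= (2 7 6)(3 5 4)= ((2 4 7 3 6 5))^86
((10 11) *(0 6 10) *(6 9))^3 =((0 9 6 10 11))^3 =(0 10 9 11 6)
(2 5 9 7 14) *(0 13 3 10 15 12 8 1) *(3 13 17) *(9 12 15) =(0 17 3 10 9 7 14 2 5 12 8 1) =[17, 0, 5, 10, 4, 12, 6, 14, 1, 7, 9, 11, 8, 13, 2, 15, 16, 3]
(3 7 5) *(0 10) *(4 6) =(0 10)(3 7 5)(4 6) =[10, 1, 2, 7, 6, 3, 4, 5, 8, 9, 0]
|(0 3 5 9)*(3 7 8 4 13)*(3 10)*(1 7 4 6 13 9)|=24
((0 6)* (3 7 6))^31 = ((0 3 7 6))^31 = (0 6 7 3)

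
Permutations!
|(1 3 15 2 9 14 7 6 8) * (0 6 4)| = |(0 6 8 1 3 15 2 9 14 7 4)| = 11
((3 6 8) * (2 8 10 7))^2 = (2 3 10)(6 7 8)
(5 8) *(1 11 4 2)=(1 11 4 2)(5 8)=[0, 11, 1, 3, 2, 8, 6, 7, 5, 9, 10, 4]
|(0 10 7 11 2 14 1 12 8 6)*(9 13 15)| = 30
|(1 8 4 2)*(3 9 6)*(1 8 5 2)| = 15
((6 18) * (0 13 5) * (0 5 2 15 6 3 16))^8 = ((0 13 2 15 6 18 3 16))^8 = (18)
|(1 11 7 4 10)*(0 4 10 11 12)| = 7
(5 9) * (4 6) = (4 6)(5 9) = [0, 1, 2, 3, 6, 9, 4, 7, 8, 5]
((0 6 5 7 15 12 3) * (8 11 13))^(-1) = ((0 6 5 7 15 12 3)(8 11 13))^(-1) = (0 3 12 15 7 5 6)(8 13 11)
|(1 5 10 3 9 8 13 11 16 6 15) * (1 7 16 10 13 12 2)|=20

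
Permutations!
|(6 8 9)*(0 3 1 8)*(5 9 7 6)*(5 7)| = 8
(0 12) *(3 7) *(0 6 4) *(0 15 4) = (0 12 6)(3 7)(4 15) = [12, 1, 2, 7, 15, 5, 0, 3, 8, 9, 10, 11, 6, 13, 14, 4]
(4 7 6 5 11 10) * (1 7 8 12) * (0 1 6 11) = (0 1 7 11 10 4 8 12 6 5) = [1, 7, 2, 3, 8, 0, 5, 11, 12, 9, 4, 10, 6]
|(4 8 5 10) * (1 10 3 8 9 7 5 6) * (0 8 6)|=8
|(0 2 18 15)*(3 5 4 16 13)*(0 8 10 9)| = |(0 2 18 15 8 10 9)(3 5 4 16 13)| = 35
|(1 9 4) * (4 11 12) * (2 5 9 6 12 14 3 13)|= 28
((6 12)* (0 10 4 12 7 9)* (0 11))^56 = (12)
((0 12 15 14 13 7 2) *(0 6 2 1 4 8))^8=((0 12 15 14 13 7 1 4 8)(2 6))^8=(0 8 4 1 7 13 14 15 12)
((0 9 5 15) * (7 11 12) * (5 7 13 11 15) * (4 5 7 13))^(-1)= (0 15 7 5 4 12 11 13 9)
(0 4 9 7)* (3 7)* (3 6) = (0 4 9 6 3 7) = [4, 1, 2, 7, 9, 5, 3, 0, 8, 6]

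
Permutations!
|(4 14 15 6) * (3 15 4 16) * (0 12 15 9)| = 14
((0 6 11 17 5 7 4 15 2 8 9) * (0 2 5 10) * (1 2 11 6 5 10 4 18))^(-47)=((0 5 7 18 1 2 8 9 11 17 4 15 10))^(-47)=(0 2 4 7 9 10 1 17 5 8 15 18 11)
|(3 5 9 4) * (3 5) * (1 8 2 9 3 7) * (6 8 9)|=6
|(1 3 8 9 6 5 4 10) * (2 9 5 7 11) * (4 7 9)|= 18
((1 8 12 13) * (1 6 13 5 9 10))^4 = ((1 8 12 5 9 10)(6 13))^4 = (13)(1 9 12)(5 8 10)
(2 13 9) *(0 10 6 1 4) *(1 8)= (0 10 6 8 1 4)(2 13 9)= [10, 4, 13, 3, 0, 5, 8, 7, 1, 2, 6, 11, 12, 9]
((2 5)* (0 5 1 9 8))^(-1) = ((0 5 2 1 9 8))^(-1) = (0 8 9 1 2 5)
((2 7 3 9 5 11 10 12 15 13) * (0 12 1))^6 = (0 3)(1 7)(2 10)(5 15)(9 12)(11 13) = ((0 12 15 13 2 7 3 9 5 11 10 1))^6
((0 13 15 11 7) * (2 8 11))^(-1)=((0 13 15 2 8 11 7))^(-1)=(0 7 11 8 2 15 13)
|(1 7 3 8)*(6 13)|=4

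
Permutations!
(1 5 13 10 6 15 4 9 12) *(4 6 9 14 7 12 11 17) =(1 5 13 10 9 11 17 4 14 7 12)(6 15) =[0, 5, 2, 3, 14, 13, 15, 12, 8, 11, 9, 17, 1, 10, 7, 6, 16, 4]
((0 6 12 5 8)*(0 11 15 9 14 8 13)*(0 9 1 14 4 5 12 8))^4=(0 15 6 1 8 14 11)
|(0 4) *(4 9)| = 3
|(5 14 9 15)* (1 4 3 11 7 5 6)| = |(1 4 3 11 7 5 14 9 15 6)| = 10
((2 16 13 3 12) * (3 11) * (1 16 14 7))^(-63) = ((1 16 13 11 3 12 2 14 7))^(-63) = (16)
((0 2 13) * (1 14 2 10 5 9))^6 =((0 10 5 9 1 14 2 13))^6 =(0 2 1 5)(9 10 13 14)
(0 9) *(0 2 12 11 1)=(0 9 2 12 11 1)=[9, 0, 12, 3, 4, 5, 6, 7, 8, 2, 10, 1, 11]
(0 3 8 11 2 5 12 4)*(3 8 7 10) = [8, 1, 5, 7, 0, 12, 6, 10, 11, 9, 3, 2, 4] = (0 8 11 2 5 12 4)(3 7 10)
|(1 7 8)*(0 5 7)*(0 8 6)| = |(0 5 7 6)(1 8)| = 4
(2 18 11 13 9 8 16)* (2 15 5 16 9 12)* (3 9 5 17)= (2 18 11 13 12)(3 9 8 5 16 15 17)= [0, 1, 18, 9, 4, 16, 6, 7, 5, 8, 10, 13, 2, 12, 14, 17, 15, 3, 11]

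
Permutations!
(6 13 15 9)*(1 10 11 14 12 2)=(1 10 11 14 12 2)(6 13 15 9)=[0, 10, 1, 3, 4, 5, 13, 7, 8, 6, 11, 14, 2, 15, 12, 9]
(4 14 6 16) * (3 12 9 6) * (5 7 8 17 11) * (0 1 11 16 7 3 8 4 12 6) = (0 1 11 5 3 6 7 4 14 8 17 16 12 9) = [1, 11, 2, 6, 14, 3, 7, 4, 17, 0, 10, 5, 9, 13, 8, 15, 12, 16]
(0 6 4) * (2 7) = (0 6 4)(2 7) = [6, 1, 7, 3, 0, 5, 4, 2]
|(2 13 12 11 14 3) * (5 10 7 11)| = |(2 13 12 5 10 7 11 14 3)| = 9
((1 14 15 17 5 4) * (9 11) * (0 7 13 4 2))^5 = (0 14)(1 2)(4 5)(7 15)(9 11)(13 17)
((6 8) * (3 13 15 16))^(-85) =(3 16 15 13)(6 8)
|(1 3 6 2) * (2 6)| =3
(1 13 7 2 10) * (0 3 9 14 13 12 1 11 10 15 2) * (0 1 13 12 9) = (0 3)(1 9 14 12 13 7)(2 15)(10 11) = [3, 9, 15, 0, 4, 5, 6, 1, 8, 14, 11, 10, 13, 7, 12, 2]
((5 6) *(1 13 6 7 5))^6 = (13)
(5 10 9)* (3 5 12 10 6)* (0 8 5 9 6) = [8, 1, 2, 9, 4, 0, 3, 7, 5, 12, 6, 11, 10] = (0 8 5)(3 9 12 10 6)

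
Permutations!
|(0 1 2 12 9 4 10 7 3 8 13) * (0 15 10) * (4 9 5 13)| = 12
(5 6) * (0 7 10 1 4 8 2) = (0 7 10 1 4 8 2)(5 6) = [7, 4, 0, 3, 8, 6, 5, 10, 2, 9, 1]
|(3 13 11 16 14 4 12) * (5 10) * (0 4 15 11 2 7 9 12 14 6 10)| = |(0 4 14 15 11 16 6 10 5)(2 7 9 12 3 13)| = 18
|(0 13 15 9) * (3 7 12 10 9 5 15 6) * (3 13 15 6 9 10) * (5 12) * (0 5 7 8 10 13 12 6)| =|(0 15 6 12 3 8 10 13 9 5)| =10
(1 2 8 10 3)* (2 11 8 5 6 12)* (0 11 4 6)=(0 11 8 10 3 1 4 6 12 2 5)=[11, 4, 5, 1, 6, 0, 12, 7, 10, 9, 3, 8, 2]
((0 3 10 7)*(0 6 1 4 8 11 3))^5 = ((1 4 8 11 3 10 7 6))^5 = (1 10 8 6 3 4 7 11)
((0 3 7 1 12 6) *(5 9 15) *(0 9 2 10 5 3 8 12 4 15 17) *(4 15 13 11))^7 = ((0 8 12 6 9 17)(1 15 3 7)(2 10 5)(4 13 11))^7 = (0 8 12 6 9 17)(1 7 3 15)(2 10 5)(4 13 11)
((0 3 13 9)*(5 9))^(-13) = ((0 3 13 5 9))^(-13) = (0 13 9 3 5)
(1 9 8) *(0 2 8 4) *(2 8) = (0 8 1 9 4) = [8, 9, 2, 3, 0, 5, 6, 7, 1, 4]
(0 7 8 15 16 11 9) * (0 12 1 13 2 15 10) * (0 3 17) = (0 7 8 10 3 17)(1 13 2 15 16 11 9 12) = [7, 13, 15, 17, 4, 5, 6, 8, 10, 12, 3, 9, 1, 2, 14, 16, 11, 0]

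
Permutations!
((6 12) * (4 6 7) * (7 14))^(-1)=(4 7 14 12 6)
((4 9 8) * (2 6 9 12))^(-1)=(2 12 4 8 9 6)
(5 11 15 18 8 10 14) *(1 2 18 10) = [0, 2, 18, 3, 4, 11, 6, 7, 1, 9, 14, 15, 12, 13, 5, 10, 16, 17, 8] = (1 2 18 8)(5 11 15 10 14)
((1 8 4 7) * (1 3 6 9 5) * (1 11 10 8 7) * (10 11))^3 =(11)(1 6 10)(3 5 4)(7 9 8)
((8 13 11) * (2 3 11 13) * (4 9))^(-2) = (13)(2 11)(3 8)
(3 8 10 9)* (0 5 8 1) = [5, 0, 2, 1, 4, 8, 6, 7, 10, 3, 9] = (0 5 8 10 9 3 1)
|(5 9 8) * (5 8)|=2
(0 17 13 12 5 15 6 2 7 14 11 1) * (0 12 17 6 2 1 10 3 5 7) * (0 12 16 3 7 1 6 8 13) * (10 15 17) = (0 8 13 10 7 14 11 15 2 12 1 16 3 5 17) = [8, 16, 12, 5, 4, 17, 6, 14, 13, 9, 7, 15, 1, 10, 11, 2, 3, 0]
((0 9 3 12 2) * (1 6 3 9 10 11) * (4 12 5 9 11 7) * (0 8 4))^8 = (12)(0 7 10)(1 3 9)(5 11 6)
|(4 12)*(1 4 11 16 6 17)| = 7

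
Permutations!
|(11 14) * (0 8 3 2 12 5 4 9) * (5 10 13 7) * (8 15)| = |(0 15 8 3 2 12 10 13 7 5 4 9)(11 14)| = 12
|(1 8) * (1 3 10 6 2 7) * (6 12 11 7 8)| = |(1 6 2 8 3 10 12 11 7)| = 9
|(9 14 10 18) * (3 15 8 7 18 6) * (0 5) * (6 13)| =10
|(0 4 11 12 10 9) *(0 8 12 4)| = 4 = |(4 11)(8 12 10 9)|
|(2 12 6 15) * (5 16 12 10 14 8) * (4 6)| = |(2 10 14 8 5 16 12 4 6 15)| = 10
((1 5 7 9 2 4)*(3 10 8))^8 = ((1 5 7 9 2 4)(3 10 8))^8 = (1 7 2)(3 8 10)(4 5 9)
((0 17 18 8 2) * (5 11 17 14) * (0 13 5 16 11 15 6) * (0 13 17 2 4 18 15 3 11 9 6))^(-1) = (0 15 17 2 11 3 5 13 6 9 16 14)(4 8 18)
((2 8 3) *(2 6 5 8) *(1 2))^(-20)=((1 2)(3 6 5 8))^(-20)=(8)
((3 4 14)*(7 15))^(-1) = (3 14 4)(7 15)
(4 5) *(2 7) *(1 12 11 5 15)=[0, 12, 7, 3, 15, 4, 6, 2, 8, 9, 10, 5, 11, 13, 14, 1]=(1 12 11 5 4 15)(2 7)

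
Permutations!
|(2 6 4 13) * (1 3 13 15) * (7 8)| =|(1 3 13 2 6 4 15)(7 8)| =14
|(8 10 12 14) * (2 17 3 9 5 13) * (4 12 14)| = 6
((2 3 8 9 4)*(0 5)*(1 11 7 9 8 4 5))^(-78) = ((0 1 11 7 9 5)(2 3 4))^(-78) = (11)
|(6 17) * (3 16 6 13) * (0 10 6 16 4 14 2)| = |(0 10 6 17 13 3 4 14 2)| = 9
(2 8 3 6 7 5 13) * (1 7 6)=(1 7 5 13 2 8 3)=[0, 7, 8, 1, 4, 13, 6, 5, 3, 9, 10, 11, 12, 2]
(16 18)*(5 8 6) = (5 8 6)(16 18) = [0, 1, 2, 3, 4, 8, 5, 7, 6, 9, 10, 11, 12, 13, 14, 15, 18, 17, 16]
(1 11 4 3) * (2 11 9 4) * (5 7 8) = [0, 9, 11, 1, 3, 7, 6, 8, 5, 4, 10, 2] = (1 9 4 3)(2 11)(5 7 8)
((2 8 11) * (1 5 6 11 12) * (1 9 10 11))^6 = (12)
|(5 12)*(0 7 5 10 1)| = 6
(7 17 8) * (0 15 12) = [15, 1, 2, 3, 4, 5, 6, 17, 7, 9, 10, 11, 0, 13, 14, 12, 16, 8] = (0 15 12)(7 17 8)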